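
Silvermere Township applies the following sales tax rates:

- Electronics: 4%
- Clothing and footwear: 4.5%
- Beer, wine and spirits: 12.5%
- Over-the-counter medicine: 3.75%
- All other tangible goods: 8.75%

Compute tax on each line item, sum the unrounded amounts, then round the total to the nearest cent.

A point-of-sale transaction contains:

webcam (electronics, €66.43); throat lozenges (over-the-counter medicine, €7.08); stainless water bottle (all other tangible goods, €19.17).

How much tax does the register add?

Webcam €66.43: electronics → 4% → €2.6572
Throat lozenges €7.08: over-the-counter medicine → 3.75% → €0.2655
Stainless water bottle €19.17: all other tangible goods → 8.75% → €1.677375
Unrounded tax sum = €4.600075 → €4.60

€4.60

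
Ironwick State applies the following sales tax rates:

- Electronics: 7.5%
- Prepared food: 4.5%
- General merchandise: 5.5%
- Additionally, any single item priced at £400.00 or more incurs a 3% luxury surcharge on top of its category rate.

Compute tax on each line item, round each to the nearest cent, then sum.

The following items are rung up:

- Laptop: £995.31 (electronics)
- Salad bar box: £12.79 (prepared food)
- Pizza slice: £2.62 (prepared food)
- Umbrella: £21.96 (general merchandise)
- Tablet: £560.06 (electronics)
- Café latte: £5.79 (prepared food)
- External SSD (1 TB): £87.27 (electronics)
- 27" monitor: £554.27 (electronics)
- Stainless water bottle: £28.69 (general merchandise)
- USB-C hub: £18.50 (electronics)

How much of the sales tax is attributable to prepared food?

£0.96

Salad bar box £12.79: prepared food → 4.5% → £0.58
Pizza slice £2.62: prepared food → 4.5% → £0.12
Café latte £5.79: prepared food → 4.5% → £0.26
Tax on prepared food = £0.58 + £0.12 + £0.26 = £0.96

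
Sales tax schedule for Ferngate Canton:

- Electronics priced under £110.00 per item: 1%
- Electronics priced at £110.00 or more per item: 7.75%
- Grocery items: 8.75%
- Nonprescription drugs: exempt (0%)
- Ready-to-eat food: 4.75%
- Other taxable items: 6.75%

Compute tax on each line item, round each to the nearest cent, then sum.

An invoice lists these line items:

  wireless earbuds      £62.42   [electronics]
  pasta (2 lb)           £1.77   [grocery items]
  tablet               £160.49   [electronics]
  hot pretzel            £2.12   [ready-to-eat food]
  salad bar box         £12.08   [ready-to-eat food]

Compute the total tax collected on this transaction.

£13.88

Wireless earbuds £62.42: electronics, under £110.00 → 1% → £0.62
Pasta (2 lb) £1.77: grocery items → 8.75% → £0.15
Tablet £160.49: electronics, £110.00 or more → 7.75% → £12.44
Hot pretzel £2.12: ready-to-eat food → 4.75% → £0.10
Salad bar box £12.08: ready-to-eat food → 4.75% → £0.57
Total tax = £0.62 + £0.15 + £12.44 + £0.10 + £0.57 = £13.88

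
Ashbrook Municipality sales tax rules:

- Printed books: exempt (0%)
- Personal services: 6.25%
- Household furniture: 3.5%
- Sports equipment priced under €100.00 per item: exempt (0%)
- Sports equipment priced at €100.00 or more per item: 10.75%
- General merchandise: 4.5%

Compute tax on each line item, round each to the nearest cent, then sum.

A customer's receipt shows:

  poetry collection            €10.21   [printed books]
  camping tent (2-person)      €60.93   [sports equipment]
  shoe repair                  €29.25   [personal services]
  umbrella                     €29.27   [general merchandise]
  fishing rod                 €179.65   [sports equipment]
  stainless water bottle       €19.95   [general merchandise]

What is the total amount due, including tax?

€352.62

Poetry collection €10.21: printed books → 0% → €0.00
Camping tent (2-person) €60.93: sports equipment, under €100.00 → 0% → €0.00
Shoe repair €29.25: personal services → 6.25% → €1.83
Umbrella €29.27: general merchandise → 4.5% → €1.32
Fishing rod €179.65: sports equipment, €100.00 or more → 10.75% → €19.31
Stainless water bottle €19.95: general merchandise → 4.5% → €0.90
Subtotal = €329.26; tax = €23.36; total due = €352.62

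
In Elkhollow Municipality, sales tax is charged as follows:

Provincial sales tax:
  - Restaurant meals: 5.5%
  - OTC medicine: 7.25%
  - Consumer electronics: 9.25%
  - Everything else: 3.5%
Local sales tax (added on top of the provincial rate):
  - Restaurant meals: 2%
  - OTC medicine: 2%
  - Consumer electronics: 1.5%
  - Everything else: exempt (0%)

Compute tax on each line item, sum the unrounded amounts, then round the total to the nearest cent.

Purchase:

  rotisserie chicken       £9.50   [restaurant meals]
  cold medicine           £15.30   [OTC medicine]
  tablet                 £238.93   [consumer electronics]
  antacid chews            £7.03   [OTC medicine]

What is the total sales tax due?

£28.46

Rotisserie chicken £9.50: restaurant meals → 5.5% + 2% local = 7.5% → £0.7125
Cold medicine £15.30: OTC medicine → 7.25% + 2% local = 9.25% → £1.41525
Tablet £238.93: consumer electronics → 9.25% + 1.5% local = 10.75% → £25.684975
Antacid chews £7.03: OTC medicine → 7.25% + 2% local = 9.25% → £0.650275
Unrounded tax sum = £28.463 → £28.46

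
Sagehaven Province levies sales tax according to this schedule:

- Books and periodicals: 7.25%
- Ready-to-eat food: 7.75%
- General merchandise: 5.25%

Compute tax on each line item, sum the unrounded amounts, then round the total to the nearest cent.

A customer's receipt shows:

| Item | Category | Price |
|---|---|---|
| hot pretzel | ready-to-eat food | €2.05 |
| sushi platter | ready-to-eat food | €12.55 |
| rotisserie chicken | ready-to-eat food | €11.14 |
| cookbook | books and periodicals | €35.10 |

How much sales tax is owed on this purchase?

€4.54

Hot pretzel €2.05: ready-to-eat food → 7.75% → €0.158875
Sushi platter €12.55: ready-to-eat food → 7.75% → €0.972625
Rotisserie chicken €11.14: ready-to-eat food → 7.75% → €0.86335
Cookbook €35.10: books and periodicals → 7.25% → €2.54475
Unrounded tax sum = €4.5396 → €4.54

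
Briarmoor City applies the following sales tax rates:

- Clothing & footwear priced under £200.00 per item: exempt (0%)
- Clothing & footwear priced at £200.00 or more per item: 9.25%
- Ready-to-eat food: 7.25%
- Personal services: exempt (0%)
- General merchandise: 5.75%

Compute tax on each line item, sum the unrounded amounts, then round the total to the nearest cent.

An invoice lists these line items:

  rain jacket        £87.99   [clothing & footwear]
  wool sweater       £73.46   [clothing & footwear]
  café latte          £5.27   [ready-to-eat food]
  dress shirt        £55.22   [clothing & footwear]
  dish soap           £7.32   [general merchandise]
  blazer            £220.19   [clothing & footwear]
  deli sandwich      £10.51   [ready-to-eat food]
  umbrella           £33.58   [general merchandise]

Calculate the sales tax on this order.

£23.86

Rain jacket £87.99: clothing & footwear, under £200.00 → 0% → £0.00
Wool sweater £73.46: clothing & footwear, under £200.00 → 0% → £0.00
Café latte £5.27: ready-to-eat food → 7.25% → £0.382075
Dress shirt £55.22: clothing & footwear, under £200.00 → 0% → £0.00
Dish soap £7.32: general merchandise → 5.75% → £0.4209
Blazer £220.19: clothing & footwear, £200.00 or more → 9.25% → £20.367575
Deli sandwich £10.51: ready-to-eat food → 7.25% → £0.761975
Umbrella £33.58: general merchandise → 5.75% → £1.93085
Unrounded tax sum = £23.863375 → £23.86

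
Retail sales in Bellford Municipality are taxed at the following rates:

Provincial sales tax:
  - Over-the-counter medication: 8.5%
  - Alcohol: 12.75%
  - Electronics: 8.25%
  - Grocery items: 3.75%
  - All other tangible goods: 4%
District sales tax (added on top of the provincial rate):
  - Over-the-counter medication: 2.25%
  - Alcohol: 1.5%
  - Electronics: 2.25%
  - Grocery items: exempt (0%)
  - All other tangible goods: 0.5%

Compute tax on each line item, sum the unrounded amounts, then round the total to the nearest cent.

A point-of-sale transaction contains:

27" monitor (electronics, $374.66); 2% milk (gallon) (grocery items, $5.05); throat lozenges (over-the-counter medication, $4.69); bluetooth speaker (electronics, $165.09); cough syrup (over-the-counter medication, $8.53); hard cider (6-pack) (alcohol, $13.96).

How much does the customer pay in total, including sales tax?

$632.25

27" monitor $374.66: electronics → 8.25% + 2.25% district = 10.5% → $39.3393
2% milk (gallon) $5.05: grocery items → 3.75% + 0% district = 3.75% → $0.189375
Throat lozenges $4.69: over-the-counter medication → 8.5% + 2.25% district = 10.75% → $0.504175
Bluetooth speaker $165.09: electronics → 8.25% + 2.25% district = 10.5% → $17.33445
Cough syrup $8.53: over-the-counter medication → 8.5% + 2.25% district = 10.75% → $0.916975
Hard cider (6-pack) $13.96: alcohol → 12.75% + 1.5% district = 14.25% → $1.9893
Subtotal = $571.98; unrounded tax = $60.273575 → $60.27; total due = $632.25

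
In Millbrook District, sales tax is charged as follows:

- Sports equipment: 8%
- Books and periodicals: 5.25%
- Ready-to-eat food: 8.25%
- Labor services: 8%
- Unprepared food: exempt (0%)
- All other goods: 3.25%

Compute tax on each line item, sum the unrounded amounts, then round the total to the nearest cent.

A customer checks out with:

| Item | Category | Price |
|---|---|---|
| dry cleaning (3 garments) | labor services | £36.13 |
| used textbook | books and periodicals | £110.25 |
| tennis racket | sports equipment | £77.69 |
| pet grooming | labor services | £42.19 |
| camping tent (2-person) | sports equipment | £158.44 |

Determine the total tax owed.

£30.94

Dry cleaning (3 garments) £36.13: labor services → 8% → £2.8904
Used textbook £110.25: books and periodicals → 5.25% → £5.788125
Tennis racket £77.69: sports equipment → 8% → £6.2152
Pet grooming £42.19: labor services → 8% → £3.3752
Camping tent (2-person) £158.44: sports equipment → 8% → £12.6752
Unrounded tax sum = £30.944125 → £30.94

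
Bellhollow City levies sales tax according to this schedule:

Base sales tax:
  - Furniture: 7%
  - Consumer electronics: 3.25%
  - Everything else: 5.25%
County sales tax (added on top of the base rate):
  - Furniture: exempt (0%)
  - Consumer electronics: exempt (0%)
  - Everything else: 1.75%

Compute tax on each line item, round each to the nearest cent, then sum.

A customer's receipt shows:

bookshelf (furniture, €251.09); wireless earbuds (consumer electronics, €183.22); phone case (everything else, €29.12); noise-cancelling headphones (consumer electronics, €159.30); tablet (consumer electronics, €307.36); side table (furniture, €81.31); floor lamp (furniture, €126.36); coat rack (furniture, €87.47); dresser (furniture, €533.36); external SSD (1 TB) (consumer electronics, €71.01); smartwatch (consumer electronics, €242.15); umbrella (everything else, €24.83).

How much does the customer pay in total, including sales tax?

Bookshelf €251.09: furniture → 7% + 0% county = 7% → €17.58
Wireless earbuds €183.22: consumer electronics → 3.25% + 0% county = 3.25% → €5.95
Phone case €29.12: everything else → 5.25% + 1.75% county = 7% → €2.04
Noise-cancelling headphones €159.30: consumer electronics → 3.25% + 0% county = 3.25% → €5.18
Tablet €307.36: consumer electronics → 3.25% + 0% county = 3.25% → €9.99
Side table €81.31: furniture → 7% + 0% county = 7% → €5.69
Floor lamp €126.36: furniture → 7% + 0% county = 7% → €8.85
Coat rack €87.47: furniture → 7% + 0% county = 7% → €6.12
Dresser €533.36: furniture → 7% + 0% county = 7% → €37.34
External SSD (1 TB) €71.01: consumer electronics → 3.25% + 0% county = 3.25% → €2.31
Smartwatch €242.15: consumer electronics → 3.25% + 0% county = 3.25% → €7.87
Umbrella €24.83: everything else → 5.25% + 1.75% county = 7% → €1.74
Subtotal = €2096.58; tax = €110.66; total due = €2207.24

€2207.24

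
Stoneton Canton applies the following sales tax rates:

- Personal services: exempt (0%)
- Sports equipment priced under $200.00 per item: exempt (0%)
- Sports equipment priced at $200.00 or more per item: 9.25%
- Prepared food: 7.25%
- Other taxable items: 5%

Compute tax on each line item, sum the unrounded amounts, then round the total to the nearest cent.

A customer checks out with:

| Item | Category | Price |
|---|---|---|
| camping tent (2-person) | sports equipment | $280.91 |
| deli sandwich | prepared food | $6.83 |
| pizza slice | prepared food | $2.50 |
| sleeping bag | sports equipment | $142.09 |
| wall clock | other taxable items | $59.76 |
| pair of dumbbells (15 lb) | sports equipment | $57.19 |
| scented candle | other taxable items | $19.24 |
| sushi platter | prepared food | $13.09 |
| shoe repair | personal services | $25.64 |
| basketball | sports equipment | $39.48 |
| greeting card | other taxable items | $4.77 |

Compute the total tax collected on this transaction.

$31.80

Camping tent (2-person) $280.91: sports equipment, $200.00 or more → 9.25% → $25.984175
Deli sandwich $6.83: prepared food → 7.25% → $0.495175
Pizza slice $2.50: prepared food → 7.25% → $0.18125
Sleeping bag $142.09: sports equipment, under $200.00 → 0% → $0.00
Wall clock $59.76: other taxable items → 5% → $2.988
Pair of dumbbells (15 lb) $57.19: sports equipment, under $200.00 → 0% → $0.00
Scented candle $19.24: other taxable items → 5% → $0.962
Sushi platter $13.09: prepared food → 7.25% → $0.949025
Shoe repair $25.64: personal services → 0% → $0.00
Basketball $39.48: sports equipment, under $200.00 → 0% → $0.00
Greeting card $4.77: other taxable items → 5% → $0.2385
Unrounded tax sum = $31.798125 → $31.80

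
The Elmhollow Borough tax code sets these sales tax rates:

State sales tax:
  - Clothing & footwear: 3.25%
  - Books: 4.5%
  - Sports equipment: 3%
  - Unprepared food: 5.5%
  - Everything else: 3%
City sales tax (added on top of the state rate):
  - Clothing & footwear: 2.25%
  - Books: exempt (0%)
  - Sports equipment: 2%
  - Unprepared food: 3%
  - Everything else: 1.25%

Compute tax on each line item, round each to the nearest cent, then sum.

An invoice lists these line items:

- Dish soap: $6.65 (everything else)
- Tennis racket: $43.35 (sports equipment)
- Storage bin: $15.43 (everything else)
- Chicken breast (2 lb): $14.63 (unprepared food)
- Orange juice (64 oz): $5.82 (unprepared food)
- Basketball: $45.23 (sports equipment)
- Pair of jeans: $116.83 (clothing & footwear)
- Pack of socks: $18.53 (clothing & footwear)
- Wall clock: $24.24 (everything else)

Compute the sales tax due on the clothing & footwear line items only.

$7.45

Pair of jeans $116.83: clothing & footwear → 3.25% + 2.25% city = 5.5% → $6.43
Pack of socks $18.53: clothing & footwear → 3.25% + 2.25% city = 5.5% → $1.02
Tax on clothing & footwear = $6.43 + $1.02 = $7.45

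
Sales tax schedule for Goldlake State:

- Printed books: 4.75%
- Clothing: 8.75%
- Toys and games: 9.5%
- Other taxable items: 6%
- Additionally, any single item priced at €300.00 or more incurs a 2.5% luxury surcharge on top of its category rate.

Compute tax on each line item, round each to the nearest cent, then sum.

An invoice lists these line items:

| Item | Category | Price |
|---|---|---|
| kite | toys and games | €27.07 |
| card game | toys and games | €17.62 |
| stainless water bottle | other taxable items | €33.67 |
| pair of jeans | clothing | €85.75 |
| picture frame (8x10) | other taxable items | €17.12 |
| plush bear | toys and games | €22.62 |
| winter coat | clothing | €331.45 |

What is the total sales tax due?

Kite €27.07: toys and games → 9.5% → €2.57
Card game €17.62: toys and games → 9.5% → €1.67
Stainless water bottle €33.67: other taxable items → 6% → €2.02
Pair of jeans €85.75: clothing → 8.75% → €7.50
Picture frame (8x10) €17.12: other taxable items → 6% → €1.03
Plush bear €22.62: toys and games → 9.5% → €2.15
Winter coat €331.45: clothing → 8.75% + 2.5% surcharge = 11.25% → €37.29
Total tax = €2.57 + €1.67 + €2.02 + €7.50 + €1.03 + €2.15 + €37.29 = €54.23

€54.23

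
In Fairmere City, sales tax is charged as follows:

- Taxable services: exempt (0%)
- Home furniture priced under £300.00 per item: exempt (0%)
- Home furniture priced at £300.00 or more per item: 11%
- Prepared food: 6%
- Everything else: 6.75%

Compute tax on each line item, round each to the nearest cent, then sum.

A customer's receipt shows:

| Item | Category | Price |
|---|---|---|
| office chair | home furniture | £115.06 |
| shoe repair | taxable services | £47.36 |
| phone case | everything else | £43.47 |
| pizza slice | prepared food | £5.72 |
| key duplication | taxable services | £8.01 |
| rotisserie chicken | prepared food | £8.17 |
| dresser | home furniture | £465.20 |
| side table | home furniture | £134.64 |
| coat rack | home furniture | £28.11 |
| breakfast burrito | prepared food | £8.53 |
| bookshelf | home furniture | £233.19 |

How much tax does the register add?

£55.44

Office chair £115.06: home furniture, under £300.00 → 0% → £0.00
Shoe repair £47.36: taxable services → 0% → £0.00
Phone case £43.47: everything else → 6.75% → £2.93
Pizza slice £5.72: prepared food → 6% → £0.34
Key duplication £8.01: taxable services → 0% → £0.00
Rotisserie chicken £8.17: prepared food → 6% → £0.49
Dresser £465.20: home furniture, £300.00 or more → 11% → £51.17
Side table £134.64: home furniture, under £300.00 → 0% → £0.00
Coat rack £28.11: home furniture, under £300.00 → 0% → £0.00
Breakfast burrito £8.53: prepared food → 6% → £0.51
Bookshelf £233.19: home furniture, under £300.00 → 0% → £0.00
Total tax = £2.93 + £0.34 + £0.49 + £51.17 + £0.51 = £55.44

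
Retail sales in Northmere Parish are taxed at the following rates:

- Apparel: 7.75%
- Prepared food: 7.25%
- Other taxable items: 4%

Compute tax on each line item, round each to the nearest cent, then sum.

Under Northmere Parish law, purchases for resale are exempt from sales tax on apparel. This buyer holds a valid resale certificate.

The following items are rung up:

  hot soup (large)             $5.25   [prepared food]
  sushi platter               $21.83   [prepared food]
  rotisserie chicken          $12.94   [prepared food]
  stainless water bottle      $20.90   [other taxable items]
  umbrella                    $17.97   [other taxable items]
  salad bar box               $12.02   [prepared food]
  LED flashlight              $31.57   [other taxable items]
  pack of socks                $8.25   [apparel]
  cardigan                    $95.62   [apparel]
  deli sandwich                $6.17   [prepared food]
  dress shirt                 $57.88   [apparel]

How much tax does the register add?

$7.04

Hot soup (large) $5.25: prepared food → 7.25% → $0.38
Sushi platter $21.83: prepared food → 7.25% → $1.58
Rotisserie chicken $12.94: prepared food → 7.25% → $0.94
Stainless water bottle $20.90: other taxable items → 4% → $0.84
Umbrella $17.97: other taxable items → 4% → $0.72
Salad bar box $12.02: prepared food → 7.25% → $0.87
LED flashlight $31.57: other taxable items → 4% → $1.26
Pack of socks $8.25: apparel, buyer-exempt → 0% → $0.00
Cardigan $95.62: apparel, buyer-exempt → 0% → $0.00
Deli sandwich $6.17: prepared food → 7.25% → $0.45
Dress shirt $57.88: apparel, buyer-exempt → 0% → $0.00
Total tax = $0.38 + $1.58 + $0.94 + $0.84 + $0.72 + $0.87 + $1.26 + $0.45 = $7.04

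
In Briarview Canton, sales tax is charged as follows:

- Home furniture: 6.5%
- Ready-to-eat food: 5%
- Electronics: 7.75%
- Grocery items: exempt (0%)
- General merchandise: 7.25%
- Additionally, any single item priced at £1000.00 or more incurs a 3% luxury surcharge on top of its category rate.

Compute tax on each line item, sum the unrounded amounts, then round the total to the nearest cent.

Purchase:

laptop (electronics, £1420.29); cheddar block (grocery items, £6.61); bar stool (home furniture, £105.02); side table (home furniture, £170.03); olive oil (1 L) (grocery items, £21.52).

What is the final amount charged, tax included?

£1894.03

Laptop £1420.29: electronics → 7.75% + 3% surcharge = 10.75% → £152.681175
Cheddar block £6.61: grocery items → 0% → £0.00
Bar stool £105.02: home furniture → 6.5% → £6.8263
Side table £170.03: home furniture → 6.5% → £11.05195
Olive oil (1 L) £21.52: grocery items → 0% → £0.00
Subtotal = £1723.47; unrounded tax = £170.559425 → £170.56; total due = £1894.03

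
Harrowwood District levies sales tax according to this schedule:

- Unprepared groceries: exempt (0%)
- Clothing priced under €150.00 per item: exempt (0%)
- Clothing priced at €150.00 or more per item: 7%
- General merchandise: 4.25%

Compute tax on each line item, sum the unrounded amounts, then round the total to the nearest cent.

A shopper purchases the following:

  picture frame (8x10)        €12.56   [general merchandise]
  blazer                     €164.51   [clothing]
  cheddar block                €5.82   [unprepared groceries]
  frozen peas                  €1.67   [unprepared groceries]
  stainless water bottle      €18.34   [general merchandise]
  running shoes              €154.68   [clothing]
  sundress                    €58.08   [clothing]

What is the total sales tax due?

Picture frame (8x10) €12.56: general merchandise → 4.25% → €0.5338
Blazer €164.51: clothing, €150.00 or more → 7% → €11.5157
Cheddar block €5.82: unprepared groceries → 0% → €0.00
Frozen peas €1.67: unprepared groceries → 0% → €0.00
Stainless water bottle €18.34: general merchandise → 4.25% → €0.77945
Running shoes €154.68: clothing, €150.00 or more → 7% → €10.8276
Sundress €58.08: clothing, under €150.00 → 0% → €0.00
Unrounded tax sum = €23.65655 → €23.66

€23.66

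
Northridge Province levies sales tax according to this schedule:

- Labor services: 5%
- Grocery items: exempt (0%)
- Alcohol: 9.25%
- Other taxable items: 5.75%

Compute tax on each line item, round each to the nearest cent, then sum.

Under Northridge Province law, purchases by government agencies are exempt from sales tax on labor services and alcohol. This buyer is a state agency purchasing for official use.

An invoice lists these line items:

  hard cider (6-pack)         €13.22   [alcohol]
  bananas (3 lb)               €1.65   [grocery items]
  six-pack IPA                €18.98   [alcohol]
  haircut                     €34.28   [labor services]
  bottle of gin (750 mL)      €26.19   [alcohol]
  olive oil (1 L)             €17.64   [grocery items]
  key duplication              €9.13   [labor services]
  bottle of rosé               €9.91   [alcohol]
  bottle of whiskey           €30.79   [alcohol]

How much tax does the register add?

Hard cider (6-pack) €13.22: alcohol, buyer-exempt → 0% → €0.00
Bananas (3 lb) €1.65: grocery items → 0% → €0.00
Six-pack IPA €18.98: alcohol, buyer-exempt → 0% → €0.00
Haircut €34.28: labor services, buyer-exempt → 0% → €0.00
Bottle of gin (750 mL) €26.19: alcohol, buyer-exempt → 0% → €0.00
Olive oil (1 L) €17.64: grocery items → 0% → €0.00
Key duplication €9.13: labor services, buyer-exempt → 0% → €0.00
Bottle of rosé €9.91: alcohol, buyer-exempt → 0% → €0.00
Bottle of whiskey €30.79: alcohol, buyer-exempt → 0% → €0.00
Total tax = €0.00

€0.00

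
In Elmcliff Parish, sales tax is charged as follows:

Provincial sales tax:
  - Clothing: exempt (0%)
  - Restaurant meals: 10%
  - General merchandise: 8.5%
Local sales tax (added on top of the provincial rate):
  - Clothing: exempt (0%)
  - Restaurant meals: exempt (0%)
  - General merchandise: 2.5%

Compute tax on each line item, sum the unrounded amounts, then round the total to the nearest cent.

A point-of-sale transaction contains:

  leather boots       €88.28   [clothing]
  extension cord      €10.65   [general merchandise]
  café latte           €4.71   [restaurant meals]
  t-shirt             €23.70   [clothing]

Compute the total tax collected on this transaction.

Leather boots €88.28: clothing → 0% + 0% local = 0% → €0.00
Extension cord €10.65: general merchandise → 8.5% + 2.5% local = 11% → €1.1715
Café latte €4.71: restaurant meals → 10% + 0% local = 10% → €0.471
T-shirt €23.70: clothing → 0% + 0% local = 0% → €0.00
Unrounded tax sum = €1.6425 → €1.64

€1.64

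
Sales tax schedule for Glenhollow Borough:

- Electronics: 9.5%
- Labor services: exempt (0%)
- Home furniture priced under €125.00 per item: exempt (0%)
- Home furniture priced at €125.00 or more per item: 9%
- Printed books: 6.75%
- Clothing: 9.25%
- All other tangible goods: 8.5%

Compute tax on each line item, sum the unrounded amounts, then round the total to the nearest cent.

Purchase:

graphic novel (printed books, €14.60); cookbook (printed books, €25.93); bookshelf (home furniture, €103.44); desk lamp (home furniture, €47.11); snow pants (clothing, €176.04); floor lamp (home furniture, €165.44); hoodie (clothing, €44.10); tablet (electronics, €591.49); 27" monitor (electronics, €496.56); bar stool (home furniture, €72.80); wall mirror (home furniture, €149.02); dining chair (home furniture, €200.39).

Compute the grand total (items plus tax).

€2259.72

Graphic novel €14.60: printed books → 6.75% → €0.9855
Cookbook €25.93: printed books → 6.75% → €1.750275
Bookshelf €103.44: home furniture, under €125.00 → 0% → €0.00
Desk lamp €47.11: home furniture, under €125.00 → 0% → €0.00
Snow pants €176.04: clothing → 9.25% → €16.2837
Floor lamp €165.44: home furniture, €125.00 or more → 9% → €14.8896
Hoodie €44.10: clothing → 9.25% → €4.07925
Tablet €591.49: electronics → 9.5% → €56.19155
27" monitor €496.56: electronics → 9.5% → €47.1732
Bar stool €72.80: home furniture, under €125.00 → 0% → €0.00
Wall mirror €149.02: home furniture, €125.00 or more → 9% → €13.4118
Dining chair €200.39: home furniture, €125.00 or more → 9% → €18.0351
Subtotal = €2086.92; unrounded tax = €172.799975 → €172.80; total due = €2259.72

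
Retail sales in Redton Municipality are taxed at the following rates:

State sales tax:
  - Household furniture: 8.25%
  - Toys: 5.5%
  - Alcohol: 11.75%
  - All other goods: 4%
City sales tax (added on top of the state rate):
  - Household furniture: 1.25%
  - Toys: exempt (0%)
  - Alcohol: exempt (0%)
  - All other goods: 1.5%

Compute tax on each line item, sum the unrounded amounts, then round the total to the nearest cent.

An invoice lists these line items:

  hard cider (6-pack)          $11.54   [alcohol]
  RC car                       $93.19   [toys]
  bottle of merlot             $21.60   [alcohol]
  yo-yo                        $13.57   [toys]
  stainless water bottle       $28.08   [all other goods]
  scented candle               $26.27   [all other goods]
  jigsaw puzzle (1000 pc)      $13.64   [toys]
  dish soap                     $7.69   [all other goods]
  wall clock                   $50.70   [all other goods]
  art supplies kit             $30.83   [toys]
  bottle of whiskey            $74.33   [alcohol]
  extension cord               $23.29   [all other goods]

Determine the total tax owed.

$28.43

Hard cider (6-pack) $11.54: alcohol → 11.75% + 0% city = 11.75% → $1.35595
RC car $93.19: toys → 5.5% + 0% city = 5.5% → $5.12545
Bottle of merlot $21.60: alcohol → 11.75% + 0% city = 11.75% → $2.538
Yo-yo $13.57: toys → 5.5% + 0% city = 5.5% → $0.74635
Stainless water bottle $28.08: all other goods → 4% + 1.5% city = 5.5% → $1.5444
Scented candle $26.27: all other goods → 4% + 1.5% city = 5.5% → $1.44485
Jigsaw puzzle (1000 pc) $13.64: toys → 5.5% + 0% city = 5.5% → $0.7502
Dish soap $7.69: all other goods → 4% + 1.5% city = 5.5% → $0.42295
Wall clock $50.70: all other goods → 4% + 1.5% city = 5.5% → $2.7885
Art supplies kit $30.83: toys → 5.5% + 0% city = 5.5% → $1.69565
Bottle of whiskey $74.33: alcohol → 11.75% + 0% city = 11.75% → $8.733775
Extension cord $23.29: all other goods → 4% + 1.5% city = 5.5% → $1.28095
Unrounded tax sum = $28.427025 → $28.43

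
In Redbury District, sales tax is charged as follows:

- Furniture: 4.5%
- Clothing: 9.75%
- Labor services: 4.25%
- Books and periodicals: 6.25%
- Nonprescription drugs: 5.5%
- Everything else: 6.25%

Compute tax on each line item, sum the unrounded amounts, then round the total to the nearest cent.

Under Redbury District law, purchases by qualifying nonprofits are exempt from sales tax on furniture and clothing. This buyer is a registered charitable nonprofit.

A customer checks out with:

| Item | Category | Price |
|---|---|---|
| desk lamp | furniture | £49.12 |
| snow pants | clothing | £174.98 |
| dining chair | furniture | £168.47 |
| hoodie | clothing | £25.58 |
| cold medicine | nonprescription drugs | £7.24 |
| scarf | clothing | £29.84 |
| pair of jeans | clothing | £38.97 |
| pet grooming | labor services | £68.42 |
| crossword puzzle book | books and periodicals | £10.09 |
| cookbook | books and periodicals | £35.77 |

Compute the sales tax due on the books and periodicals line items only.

Crossword puzzle book £10.09: books and periodicals → 6.25% → £0.630625
Cookbook £35.77: books and periodicals → 6.25% → £2.235625
Tax on books and periodicals: unrounded sum = £2.86625 → £2.87

£2.87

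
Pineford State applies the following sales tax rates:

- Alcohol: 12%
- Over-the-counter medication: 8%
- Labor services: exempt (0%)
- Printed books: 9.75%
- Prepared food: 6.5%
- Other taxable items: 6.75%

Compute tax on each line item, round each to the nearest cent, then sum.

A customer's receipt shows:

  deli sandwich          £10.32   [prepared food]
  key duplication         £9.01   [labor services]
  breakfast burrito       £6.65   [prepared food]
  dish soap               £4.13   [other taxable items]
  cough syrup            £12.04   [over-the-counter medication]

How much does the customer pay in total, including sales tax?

£44.49

Deli sandwich £10.32: prepared food → 6.5% → £0.67
Key duplication £9.01: labor services → 0% → £0.00
Breakfast burrito £6.65: prepared food → 6.5% → £0.43
Dish soap £4.13: other taxable items → 6.75% → £0.28
Cough syrup £12.04: over-the-counter medication → 8% → £0.96
Subtotal = £42.15; tax = £2.34; total due = £44.49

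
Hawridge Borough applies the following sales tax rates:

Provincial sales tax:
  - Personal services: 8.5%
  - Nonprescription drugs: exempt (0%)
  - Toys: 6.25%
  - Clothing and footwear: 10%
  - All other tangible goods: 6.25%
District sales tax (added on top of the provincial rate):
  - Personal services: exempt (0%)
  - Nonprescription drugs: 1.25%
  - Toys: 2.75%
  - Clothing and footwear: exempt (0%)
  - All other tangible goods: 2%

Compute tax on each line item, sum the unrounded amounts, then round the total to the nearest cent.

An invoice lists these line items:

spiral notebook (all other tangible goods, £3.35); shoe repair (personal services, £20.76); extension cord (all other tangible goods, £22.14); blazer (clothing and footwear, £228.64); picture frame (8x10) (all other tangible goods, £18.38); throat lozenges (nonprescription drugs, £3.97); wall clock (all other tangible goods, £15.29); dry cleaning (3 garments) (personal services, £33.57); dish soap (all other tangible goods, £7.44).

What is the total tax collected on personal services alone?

£4.62

Shoe repair £20.76: personal services → 8.5% + 0% district = 8.5% → £1.7646
Dry cleaning (3 garments) £33.57: personal services → 8.5% + 0% district = 8.5% → £2.85345
Tax on personal services: unrounded sum = £4.61805 → £4.62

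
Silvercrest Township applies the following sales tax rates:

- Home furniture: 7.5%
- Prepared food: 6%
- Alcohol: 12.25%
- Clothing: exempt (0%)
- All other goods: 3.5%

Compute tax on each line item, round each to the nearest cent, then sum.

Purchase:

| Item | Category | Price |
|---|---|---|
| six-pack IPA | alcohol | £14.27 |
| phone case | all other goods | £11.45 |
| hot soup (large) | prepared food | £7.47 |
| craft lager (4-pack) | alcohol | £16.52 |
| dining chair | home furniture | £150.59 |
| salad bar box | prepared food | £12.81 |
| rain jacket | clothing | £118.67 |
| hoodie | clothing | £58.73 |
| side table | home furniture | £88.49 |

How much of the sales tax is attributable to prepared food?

£1.22

Hot soup (large) £7.47: prepared food → 6% → £0.45
Salad bar box £12.81: prepared food → 6% → £0.77
Tax on prepared food = £0.45 + £0.77 = £1.22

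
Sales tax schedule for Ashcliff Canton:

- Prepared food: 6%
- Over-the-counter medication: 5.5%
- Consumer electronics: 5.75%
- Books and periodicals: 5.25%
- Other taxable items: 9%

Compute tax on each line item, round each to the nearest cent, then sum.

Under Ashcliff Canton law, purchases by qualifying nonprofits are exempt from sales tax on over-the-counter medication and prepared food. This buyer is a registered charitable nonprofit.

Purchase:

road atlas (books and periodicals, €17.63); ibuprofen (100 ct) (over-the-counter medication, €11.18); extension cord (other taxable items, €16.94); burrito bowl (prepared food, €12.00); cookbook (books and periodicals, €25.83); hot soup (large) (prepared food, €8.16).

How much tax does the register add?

Road atlas €17.63: books and periodicals → 5.25% → €0.93
Ibuprofen (100 ct) €11.18: over-the-counter medication, buyer-exempt → 0% → €0.00
Extension cord €16.94: other taxable items → 9% → €1.52
Burrito bowl €12.00: prepared food, buyer-exempt → 0% → €0.00
Cookbook €25.83: books and periodicals → 5.25% → €1.36
Hot soup (large) €8.16: prepared food, buyer-exempt → 0% → €0.00
Total tax = €0.93 + €1.52 + €1.36 = €3.81

€3.81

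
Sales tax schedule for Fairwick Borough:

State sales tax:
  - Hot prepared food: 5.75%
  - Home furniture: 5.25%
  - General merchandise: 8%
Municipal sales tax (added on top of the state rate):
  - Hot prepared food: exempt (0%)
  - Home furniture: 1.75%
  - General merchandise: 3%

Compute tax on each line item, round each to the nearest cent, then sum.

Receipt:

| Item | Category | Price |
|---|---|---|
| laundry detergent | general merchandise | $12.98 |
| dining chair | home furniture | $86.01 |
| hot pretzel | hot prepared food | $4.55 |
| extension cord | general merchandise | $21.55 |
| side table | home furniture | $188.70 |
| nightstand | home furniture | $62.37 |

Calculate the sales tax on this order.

$27.66

Laundry detergent $12.98: general merchandise → 8% + 3% municipal = 11% → $1.43
Dining chair $86.01: home furniture → 5.25% + 1.75% municipal = 7% → $6.02
Hot pretzel $4.55: hot prepared food → 5.75% + 0% municipal = 5.75% → $0.26
Extension cord $21.55: general merchandise → 8% + 3% municipal = 11% → $2.37
Side table $188.70: home furniture → 5.25% + 1.75% municipal = 7% → $13.21
Nightstand $62.37: home furniture → 5.25% + 1.75% municipal = 7% → $4.37
Total tax = $1.43 + $6.02 + $0.26 + $2.37 + $13.21 + $4.37 = $27.66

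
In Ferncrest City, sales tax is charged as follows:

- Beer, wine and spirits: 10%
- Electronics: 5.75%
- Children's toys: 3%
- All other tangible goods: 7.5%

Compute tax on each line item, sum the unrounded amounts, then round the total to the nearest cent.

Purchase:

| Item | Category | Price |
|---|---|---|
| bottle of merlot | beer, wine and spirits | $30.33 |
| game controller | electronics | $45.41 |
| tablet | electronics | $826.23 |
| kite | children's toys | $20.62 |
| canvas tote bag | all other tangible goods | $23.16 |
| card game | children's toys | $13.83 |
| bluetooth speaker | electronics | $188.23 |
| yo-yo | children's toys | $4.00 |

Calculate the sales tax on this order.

Bottle of merlot $30.33: beer, wine and spirits → 10% → $3.033
Game controller $45.41: electronics → 5.75% → $2.611075
Tablet $826.23: electronics → 5.75% → $47.508225
Kite $20.62: children's toys → 3% → $0.6186
Canvas tote bag $23.16: all other tangible goods → 7.5% → $1.737
Card game $13.83: children's toys → 3% → $0.4149
Bluetooth speaker $188.23: electronics → 5.75% → $10.823225
Yo-yo $4.00: children's toys → 3% → $0.12
Unrounded tax sum = $66.866025 → $66.87

$66.87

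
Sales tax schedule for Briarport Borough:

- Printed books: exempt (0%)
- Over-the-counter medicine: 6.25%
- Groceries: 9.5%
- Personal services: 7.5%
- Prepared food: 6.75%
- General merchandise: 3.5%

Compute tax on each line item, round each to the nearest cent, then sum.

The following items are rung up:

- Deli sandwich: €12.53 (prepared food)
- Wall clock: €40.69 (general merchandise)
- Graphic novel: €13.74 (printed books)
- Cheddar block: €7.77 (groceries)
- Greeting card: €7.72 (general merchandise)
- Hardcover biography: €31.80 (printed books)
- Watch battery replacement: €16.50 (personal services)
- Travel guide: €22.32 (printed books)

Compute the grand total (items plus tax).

Deli sandwich €12.53: prepared food → 6.75% → €0.85
Wall clock €40.69: general merchandise → 3.5% → €1.42
Graphic novel €13.74: printed books → 0% → €0.00
Cheddar block €7.77: groceries → 9.5% → €0.74
Greeting card €7.72: general merchandise → 3.5% → €0.27
Hardcover biography €31.80: printed books → 0% → €0.00
Watch battery replacement €16.50: personal services → 7.5% → €1.24
Travel guide €22.32: printed books → 0% → €0.00
Subtotal = €153.07; tax = €4.52; total due = €157.59

€157.59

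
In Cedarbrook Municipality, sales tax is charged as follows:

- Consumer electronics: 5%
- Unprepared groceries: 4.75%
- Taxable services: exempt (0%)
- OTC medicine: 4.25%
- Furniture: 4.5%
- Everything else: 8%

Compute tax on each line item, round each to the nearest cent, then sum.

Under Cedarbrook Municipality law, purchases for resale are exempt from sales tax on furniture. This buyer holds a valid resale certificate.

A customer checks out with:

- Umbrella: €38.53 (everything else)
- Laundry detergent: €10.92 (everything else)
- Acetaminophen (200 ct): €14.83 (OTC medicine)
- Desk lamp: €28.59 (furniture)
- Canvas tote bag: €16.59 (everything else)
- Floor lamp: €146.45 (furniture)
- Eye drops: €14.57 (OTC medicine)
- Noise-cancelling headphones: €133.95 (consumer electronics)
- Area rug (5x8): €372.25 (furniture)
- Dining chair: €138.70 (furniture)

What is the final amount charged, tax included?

Umbrella €38.53: everything else → 8% → €3.08
Laundry detergent €10.92: everything else → 8% → €0.87
Acetaminophen (200 ct) €14.83: OTC medicine → 4.25% → €0.63
Desk lamp €28.59: furniture, buyer-exempt → 0% → €0.00
Canvas tote bag €16.59: everything else → 8% → €1.33
Floor lamp €146.45: furniture, buyer-exempt → 0% → €0.00
Eye drops €14.57: OTC medicine → 4.25% → €0.62
Noise-cancelling headphones €133.95: consumer electronics → 5% → €6.70
Area rug (5x8) €372.25: furniture, buyer-exempt → 0% → €0.00
Dining chair €138.70: furniture, buyer-exempt → 0% → €0.00
Subtotal = €915.38; tax = €13.23; total due = €928.61

€928.61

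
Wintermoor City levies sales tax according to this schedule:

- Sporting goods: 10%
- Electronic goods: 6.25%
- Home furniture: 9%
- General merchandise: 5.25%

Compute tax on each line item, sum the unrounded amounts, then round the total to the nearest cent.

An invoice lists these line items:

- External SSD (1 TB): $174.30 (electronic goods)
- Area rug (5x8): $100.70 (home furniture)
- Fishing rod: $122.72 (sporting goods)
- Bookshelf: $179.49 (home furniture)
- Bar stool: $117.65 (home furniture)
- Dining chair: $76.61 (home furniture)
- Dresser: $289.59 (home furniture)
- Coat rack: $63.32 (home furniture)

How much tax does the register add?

$97.63

External SSD (1 TB) $174.30: electronic goods → 6.25% → $10.89375
Area rug (5x8) $100.70: home furniture → 9% → $9.063
Fishing rod $122.72: sporting goods → 10% → $12.272
Bookshelf $179.49: home furniture → 9% → $16.1541
Bar stool $117.65: home furniture → 9% → $10.5885
Dining chair $76.61: home furniture → 9% → $6.8949
Dresser $289.59: home furniture → 9% → $26.0631
Coat rack $63.32: home furniture → 9% → $5.6988
Unrounded tax sum = $97.62815 → $97.63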